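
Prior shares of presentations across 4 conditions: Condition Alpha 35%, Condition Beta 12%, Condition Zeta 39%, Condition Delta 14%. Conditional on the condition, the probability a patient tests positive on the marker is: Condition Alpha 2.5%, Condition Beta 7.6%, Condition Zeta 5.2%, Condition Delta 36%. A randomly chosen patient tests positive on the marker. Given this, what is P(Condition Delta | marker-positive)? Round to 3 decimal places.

By Bayes' rule, posterior ∝ prior × likelihood:
  Condition Alpha: 0.35 × 0.025 = 0.00875
  Condition Beta: 0.12 × 0.076 = 0.00912
  Condition Zeta: 0.39 × 0.052 = 0.02028
  Condition Delta: 0.14 × 0.36 = 0.0504
Normalizing constant = 0.08855.
P(Condition Delta | evidence) = 0.0504 / 0.08855 ≈ 0.569.

0.569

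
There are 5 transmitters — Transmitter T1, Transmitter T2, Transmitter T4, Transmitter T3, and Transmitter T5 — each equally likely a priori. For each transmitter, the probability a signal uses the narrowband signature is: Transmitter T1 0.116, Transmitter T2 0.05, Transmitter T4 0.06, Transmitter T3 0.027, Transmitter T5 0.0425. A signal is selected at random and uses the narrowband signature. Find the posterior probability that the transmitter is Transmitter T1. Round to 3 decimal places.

Since the prior is uniform, the posterior is proportional to the likelihood:
  Transmitter T1: 0.116
  Transmitter T2: 0.05
  Transmitter T4: 0.06
  Transmitter T3: 0.027
  Transmitter T5: 0.0425
Sum = 0.2955.
P(Transmitter T1 | evidence) = 0.116 / 0.2955 ≈ 0.393.

0.393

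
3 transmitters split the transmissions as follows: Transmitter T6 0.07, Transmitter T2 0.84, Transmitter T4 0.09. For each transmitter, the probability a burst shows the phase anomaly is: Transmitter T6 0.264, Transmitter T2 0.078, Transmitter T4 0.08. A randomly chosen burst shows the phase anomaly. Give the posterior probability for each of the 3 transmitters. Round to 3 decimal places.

Prior × likelihood for each hypothesis:
  Transmitter T6: 0.07 × 0.264 = 0.01848
  Transmitter T2: 0.84 × 0.078 = 0.06552
  Transmitter T4: 0.09 × 0.08 = 0.0072
Total = 0.0912.
P(Transmitter T6 | anomaly) = 0.01848/0.0912 ≈ 0.203
P(Transmitter T2 | anomaly) = 0.06552/0.0912 ≈ 0.718
P(Transmitter T4 | anomaly) = 0.0072/0.0912 ≈ 0.079

Transmitter T6 0.203, Transmitter T2 0.718, Transmitter T4 0.079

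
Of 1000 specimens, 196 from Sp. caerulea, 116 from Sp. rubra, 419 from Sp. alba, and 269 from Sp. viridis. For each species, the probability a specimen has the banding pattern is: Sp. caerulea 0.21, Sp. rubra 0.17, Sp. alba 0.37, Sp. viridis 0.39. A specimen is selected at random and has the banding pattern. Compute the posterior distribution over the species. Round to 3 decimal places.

Prior × likelihood for each hypothesis:
  Sp. caerulea: 0.196 × 0.21 = 0.04116
  Sp. rubra: 0.116 × 0.17 = 0.01972
  Sp. alba: 0.419 × 0.37 = 0.15503
  Sp. viridis: 0.269 × 0.39 = 0.10491
Sum = 0.32082.
P(Sp. caerulea | banded) = 0.04116/0.32082 ≈ 0.128
P(Sp. rubra | banded) = 0.01972/0.32082 ≈ 0.061
P(Sp. alba | banded) = 0.15503/0.32082 ≈ 0.483
P(Sp. viridis | banded) = 0.10491/0.32082 ≈ 0.327

Sp. caerulea 0.128, Sp. rubra 0.061, Sp. alba 0.483, Sp. viridis 0.327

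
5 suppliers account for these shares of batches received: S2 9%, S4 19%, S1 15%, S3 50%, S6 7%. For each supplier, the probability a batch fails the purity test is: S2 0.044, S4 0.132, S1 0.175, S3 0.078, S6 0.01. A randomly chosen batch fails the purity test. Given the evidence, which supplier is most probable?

Prior × likelihood for each hypothesis:
  S2: 0.09 × 0.044 = 0.00396
  S4: 0.19 × 0.132 = 0.02508
  S1: 0.15 × 0.175 = 0.02625
  S3: 0.5 × 0.078 = 0.039
  S6: 0.07 × 0.01 = 0.0007
Total = 0.09499.
Largest term belongs to S3, so S3 is most probable.

S3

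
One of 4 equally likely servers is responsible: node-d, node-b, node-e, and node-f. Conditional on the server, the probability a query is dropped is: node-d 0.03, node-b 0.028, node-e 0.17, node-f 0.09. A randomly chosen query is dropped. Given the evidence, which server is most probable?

node-e

Since the prior is uniform, the posterior is proportional to the likelihood:
  node-d: 0.03
  node-b: 0.028
  node-e: 0.17
  node-f: 0.09
Normalizing constant = 0.318.
Largest term belongs to node-e, so node-e is most probable.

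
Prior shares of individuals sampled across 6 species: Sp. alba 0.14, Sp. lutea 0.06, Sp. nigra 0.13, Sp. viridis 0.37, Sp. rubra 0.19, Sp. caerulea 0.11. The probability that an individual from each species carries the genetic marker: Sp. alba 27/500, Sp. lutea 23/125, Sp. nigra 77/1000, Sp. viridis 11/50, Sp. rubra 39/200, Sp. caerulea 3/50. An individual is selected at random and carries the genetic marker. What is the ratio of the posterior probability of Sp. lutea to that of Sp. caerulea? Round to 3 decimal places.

Prior × likelihood for each hypothesis:
  Sp. alba: 0.14 × 0.054 = 0.00756
  Sp. lutea: 0.06 × 0.184 = 0.01104
  Sp. nigra: 0.13 × 0.077 = 0.01001
  Sp. viridis: 0.37 × 0.22 = 0.0814
  Sp. rubra: 0.19 × 0.195 = 0.03705
  Sp. caerulea: 0.11 × 0.06 = 0.0066
Normalizing constant = 0.15366.
The ratio is 0.01104 / 0.0066 (the normalizer cancels) = 1.673.

1.673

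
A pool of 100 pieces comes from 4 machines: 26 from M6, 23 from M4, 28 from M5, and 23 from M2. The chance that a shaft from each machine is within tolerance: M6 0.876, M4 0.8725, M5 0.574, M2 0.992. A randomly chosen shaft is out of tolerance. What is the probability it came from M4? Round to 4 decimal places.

0.1605

Taking complements, P(oversize | each) = M6 0.124, M4 0.1275, M5 0.426, M2 0.008.
By Bayes' rule, posterior ∝ prior × likelihood:
  M6: 0.26 × 0.124 = 0.03224
  M4: 0.23 × 0.1275 = 0.029325
  M5: 0.28 × 0.426 = 0.11928
  M2: 0.23 × 0.008 = 0.00184
Sum = 0.182685.
P(M4 | evidence) = 0.029325 / 0.182685 ≈ 0.1605.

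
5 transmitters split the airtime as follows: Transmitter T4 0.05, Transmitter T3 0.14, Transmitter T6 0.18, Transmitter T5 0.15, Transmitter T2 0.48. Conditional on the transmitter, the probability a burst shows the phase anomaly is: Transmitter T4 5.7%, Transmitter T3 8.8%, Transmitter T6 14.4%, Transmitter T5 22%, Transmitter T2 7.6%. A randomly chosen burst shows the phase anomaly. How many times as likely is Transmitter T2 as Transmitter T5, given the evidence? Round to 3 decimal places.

Unnormalized posteriors (prior × likelihood):
  Transmitter T4: 0.05 × 0.057 = 0.00285
  Transmitter T3: 0.14 × 0.088 = 0.01232
  Transmitter T6: 0.18 × 0.144 = 0.02592
  Transmitter T5: 0.15 × 0.22 = 0.033
  Transmitter T2: 0.48 × 0.076 = 0.03648
Normalizing constant = 0.11057.
The ratio is 0.03648 / 0.033 (the normalizer cancels) = 1.105.

1.105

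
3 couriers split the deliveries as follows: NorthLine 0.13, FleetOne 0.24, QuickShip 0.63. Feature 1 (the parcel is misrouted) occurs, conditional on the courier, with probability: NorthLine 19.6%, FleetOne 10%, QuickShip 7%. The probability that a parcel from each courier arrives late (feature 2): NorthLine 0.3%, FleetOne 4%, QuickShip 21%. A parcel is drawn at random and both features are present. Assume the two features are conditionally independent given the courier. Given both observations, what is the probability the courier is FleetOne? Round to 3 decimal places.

By Bayes' rule, posterior ∝ prior × likelihood:
  NorthLine: 0.13 × 0.196 × 0.003 = 0.00007644
  FleetOne: 0.24 × 0.1 × 0.04 = 0.00096
  QuickShip: 0.63 × 0.07 × 0.21 = 0.009261
Total = 0.01029744.
P(FleetOne | evidence) = 0.00096 / 0.01029744 ≈ 0.093.

0.093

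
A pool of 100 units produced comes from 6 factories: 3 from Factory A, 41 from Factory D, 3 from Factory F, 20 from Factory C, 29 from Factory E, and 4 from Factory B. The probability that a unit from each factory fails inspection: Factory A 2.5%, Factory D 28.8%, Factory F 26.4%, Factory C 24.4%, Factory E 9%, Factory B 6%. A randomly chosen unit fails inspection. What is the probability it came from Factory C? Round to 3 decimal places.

0.239

Prior × likelihood for each hypothesis:
  Factory A: 0.03 × 0.025 = 0.00075
  Factory D: 0.41 × 0.288 = 0.11808
  Factory F: 0.03 × 0.264 = 0.00792
  Factory C: 0.2 × 0.244 = 0.0488
  Factory E: 0.29 × 0.09 = 0.0261
  Factory B: 0.04 × 0.06 = 0.0024
Sum = 0.20405.
P(Factory C | evidence) = 0.0488 / 0.20405 ≈ 0.239.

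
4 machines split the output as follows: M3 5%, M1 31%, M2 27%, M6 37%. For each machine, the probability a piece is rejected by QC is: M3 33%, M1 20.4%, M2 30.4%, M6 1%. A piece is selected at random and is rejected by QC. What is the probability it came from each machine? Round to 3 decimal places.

By Bayes' rule, posterior ∝ prior × likelihood:
  M3: 0.05 × 0.33 = 0.0165
  M1: 0.31 × 0.204 = 0.06324
  M2: 0.27 × 0.304 = 0.08208
  M6: 0.37 × 0.01 = 0.0037
Sum = 0.16552.
P(M3 | rejected) = 0.0165/0.16552 ≈ 0.100
P(M1 | rejected) = 0.06324/0.16552 ≈ 0.382
P(M2 | rejected) = 0.08208/0.16552 ≈ 0.496
P(M6 | rejected) = 0.0037/0.16552 ≈ 0.022
(Check: 0.100+0.382+0.496+0.022 = 1.000.)

M3 0.100, M1 0.382, M2 0.496, M6 0.022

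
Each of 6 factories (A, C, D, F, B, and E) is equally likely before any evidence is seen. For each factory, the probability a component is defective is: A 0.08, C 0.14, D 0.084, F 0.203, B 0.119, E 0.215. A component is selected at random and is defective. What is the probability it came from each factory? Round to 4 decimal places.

With a uniform prior (1/6 each), posterior ∝ likelihood:
  A: 0.08
  C: 0.14
  D: 0.084
  F: 0.203
  B: 0.119
  E: 0.215
Normalizing constant = 0.841.
P(A | defective) = 0.08/0.841 ≈ 0.0951
P(C | defective) = 0.14/0.841 ≈ 0.1665
P(D | defective) = 0.084/0.841 ≈ 0.0999
P(F | defective) = 0.203/0.841 ≈ 0.2414
P(B | defective) = 0.119/0.841 ≈ 0.1415
P(E | defective) = 0.215/0.841 ≈ 0.2556

A 0.0951, C 0.1665, D 0.0999, F 0.2414, B 0.1415, E 0.2556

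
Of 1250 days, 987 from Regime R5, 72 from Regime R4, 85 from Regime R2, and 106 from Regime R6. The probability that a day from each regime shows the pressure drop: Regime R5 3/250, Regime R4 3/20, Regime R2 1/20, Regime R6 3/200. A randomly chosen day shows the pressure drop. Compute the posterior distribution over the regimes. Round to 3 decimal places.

By Bayes' rule, posterior ∝ prior × likelihood:
  Regime R5: 0.7896 × 0.012 = 0.0094752
  Regime R4: 0.0576 × 0.15 = 0.00864
  Regime R2: 0.068 × 0.05 = 0.0034
  Regime R6: 0.0848 × 0.015 = 0.001272
Sum = 0.0227872.
P(Regime R5 | drop) = 0.0094752/0.0227872 ≈ 0.416
P(Regime R4 | drop) = 0.00864/0.0227872 ≈ 0.379
P(Regime R2 | drop) = 0.0034/0.0227872 ≈ 0.149
P(Regime R6 | drop) = 0.001272/0.0227872 ≈ 0.056

Regime R5 0.416, Regime R4 0.379, Regime R2 0.149, Regime R6 0.056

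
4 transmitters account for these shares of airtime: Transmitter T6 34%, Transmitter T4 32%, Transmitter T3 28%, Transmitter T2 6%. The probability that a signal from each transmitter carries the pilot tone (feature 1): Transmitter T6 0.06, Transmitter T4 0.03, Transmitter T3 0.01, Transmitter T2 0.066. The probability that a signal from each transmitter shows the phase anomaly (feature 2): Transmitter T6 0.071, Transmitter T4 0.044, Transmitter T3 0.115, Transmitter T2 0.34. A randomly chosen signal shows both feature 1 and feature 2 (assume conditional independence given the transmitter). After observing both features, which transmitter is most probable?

Transmitter T6

By Bayes' rule, posterior ∝ prior × likelihood:
  Transmitter T6: 0.34 × 0.06 × 0.071 = 0.0014484
  Transmitter T4: 0.32 × 0.03 × 0.044 = 0.0004224
  Transmitter T3: 0.28 × 0.01 × 0.115 = 0.000322
  Transmitter T2: 0.06 × 0.066 × 0.34 = 0.0013464
Normalizing constant = 0.0035392.
Largest term belongs to Transmitter T6, so Transmitter T6 is most probable.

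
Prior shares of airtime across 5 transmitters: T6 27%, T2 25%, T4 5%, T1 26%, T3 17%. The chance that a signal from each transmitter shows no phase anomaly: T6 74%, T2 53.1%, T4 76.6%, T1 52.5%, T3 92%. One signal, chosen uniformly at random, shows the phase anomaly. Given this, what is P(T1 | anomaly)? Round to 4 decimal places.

0.3673

Taking complements, P(anomaly | each) = T6 0.26, T2 0.469, T4 0.234, T1 0.475, T3 0.08.
Unnormalized posteriors (prior × likelihood):
  T6: 0.27 × 0.26 = 0.0702
  T2: 0.25 × 0.469 = 0.11725
  T4: 0.05 × 0.234 = 0.0117
  T1: 0.26 × 0.475 = 0.1235
  T3: 0.17 × 0.08 = 0.0136
Sum = 0.33625.
P(T1 | evidence) = 0.1235 / 0.33625 ≈ 0.3673.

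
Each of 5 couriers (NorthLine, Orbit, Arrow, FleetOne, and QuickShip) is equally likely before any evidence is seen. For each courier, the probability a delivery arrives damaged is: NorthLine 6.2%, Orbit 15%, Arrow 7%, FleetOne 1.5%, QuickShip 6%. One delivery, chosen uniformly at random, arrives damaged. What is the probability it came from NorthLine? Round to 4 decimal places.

0.1737

With a uniform prior (1/5 each), posterior ∝ likelihood:
  NorthLine: 0.062
  Orbit: 0.15
  Arrow: 0.07
  FleetOne: 0.015
  QuickShip: 0.06
Total = 0.357.
P(NorthLine | evidence) = 0.062 / 0.357 ≈ 0.1737.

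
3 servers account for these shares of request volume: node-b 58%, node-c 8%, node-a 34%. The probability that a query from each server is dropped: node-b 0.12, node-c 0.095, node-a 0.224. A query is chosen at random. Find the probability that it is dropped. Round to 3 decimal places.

0.153

By Bayes' rule, posterior ∝ prior × likelihood:
  node-b: 0.58 × 0.12 = 0.0696
  node-c: 0.08 × 0.095 = 0.0076
  node-a: 0.34 × 0.224 = 0.07616
P(dropped) = 0.0696 + 0.0076 + 0.07616 = 0.15336 → 0.153.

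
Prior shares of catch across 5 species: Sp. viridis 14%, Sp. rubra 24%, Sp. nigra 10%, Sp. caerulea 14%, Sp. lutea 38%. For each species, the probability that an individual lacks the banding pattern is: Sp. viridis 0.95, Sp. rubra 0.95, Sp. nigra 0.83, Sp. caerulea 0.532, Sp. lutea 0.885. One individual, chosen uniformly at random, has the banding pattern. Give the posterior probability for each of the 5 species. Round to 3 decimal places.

Sp. viridis 0.048, Sp. rubra 0.083, Sp. nigra 0.117, Sp. caerulea 0.451, Sp. lutea 0.301

Taking complements, P(banded | each) = Sp. viridis 0.05, Sp. rubra 0.05, Sp. nigra 0.17, Sp. caerulea 0.468, Sp. lutea 0.115.
Prior × likelihood for each hypothesis:
  Sp. viridis: 0.14 × 0.05 = 0.007
  Sp. rubra: 0.24 × 0.05 = 0.012
  Sp. nigra: 0.1 × 0.17 = 0.017
  Sp. caerulea: 0.14 × 0.468 = 0.06552
  Sp. lutea: 0.38 × 0.115 = 0.0437
Normalizing constant = 0.14522.
P(Sp. viridis | banded) = 0.007/0.14522 ≈ 0.048
P(Sp. rubra | banded) = 0.012/0.14522 ≈ 0.083
P(Sp. nigra | banded) = 0.017/0.14522 ≈ 0.117
P(Sp. caerulea | banded) = 0.06552/0.14522 ≈ 0.451
P(Sp. lutea | banded) = 0.0437/0.14522 ≈ 0.301
(Check: 0.048+0.083+0.117+0.451+0.301 = 1.000.)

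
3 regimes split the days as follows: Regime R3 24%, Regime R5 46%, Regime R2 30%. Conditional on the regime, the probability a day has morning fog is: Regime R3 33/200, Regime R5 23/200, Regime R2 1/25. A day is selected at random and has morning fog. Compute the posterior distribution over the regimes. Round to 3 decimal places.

Regime R3 0.379, Regime R5 0.506, Regime R2 0.115

Compute prior × likelihood for every hypothesis:
  Regime R3: 0.24 × 0.165 = 0.0396
  Regime R5: 0.46 × 0.115 = 0.0529
  Regime R2: 0.3 × 0.04 = 0.012
Sum = 0.1045.
P(Regime R3 | fog) = 0.0396/0.1045 ≈ 0.379
P(Regime R5 | fog) = 0.0529/0.1045 ≈ 0.506
P(Regime R2 | fog) = 0.012/0.1045 ≈ 0.115
(Check: 0.379+0.506+0.115 = 1.000.)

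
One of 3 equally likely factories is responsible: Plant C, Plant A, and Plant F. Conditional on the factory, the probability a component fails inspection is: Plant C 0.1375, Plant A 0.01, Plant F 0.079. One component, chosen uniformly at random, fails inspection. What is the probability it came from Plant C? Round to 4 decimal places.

Since the prior is uniform, the posterior is proportional to the likelihood:
  Plant C: 0.1375
  Plant A: 0.01
  Plant F: 0.079
Total = 0.2265.
P(Plant C | evidence) = 0.1375 / 0.2265 ≈ 0.6071.

0.6071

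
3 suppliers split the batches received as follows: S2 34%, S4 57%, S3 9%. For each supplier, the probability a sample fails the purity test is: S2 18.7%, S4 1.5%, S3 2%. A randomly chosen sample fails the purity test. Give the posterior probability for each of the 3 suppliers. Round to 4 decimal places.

S2 0.8600, S4 0.1156, S3 0.0243

Unnormalized posteriors (prior × likelihood):
  S2: 0.34 × 0.187 = 0.06358
  S4: 0.57 × 0.015 = 0.00855
  S3: 0.09 × 0.02 = 0.0018
Normalizing constant = 0.07393.
P(S2 | off-spec) = 0.06358/0.07393 ≈ 0.8600
P(S4 | off-spec) = 0.00855/0.07393 ≈ 0.1156
P(S3 | off-spec) = 0.0018/0.07393 ≈ 0.0243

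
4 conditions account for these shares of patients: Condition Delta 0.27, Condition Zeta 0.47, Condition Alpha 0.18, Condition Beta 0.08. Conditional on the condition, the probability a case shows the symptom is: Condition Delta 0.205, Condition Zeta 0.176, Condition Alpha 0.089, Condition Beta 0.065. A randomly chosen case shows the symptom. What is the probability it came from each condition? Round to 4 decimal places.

Prior × likelihood for each hypothesis:
  Condition Delta: 0.27 × 0.205 = 0.05535
  Condition Zeta: 0.47 × 0.176 = 0.08272
  Condition Alpha: 0.18 × 0.089 = 0.01602
  Condition Beta: 0.08 × 0.065 = 0.0052
Sum = 0.15929.
P(Condition Delta | symptomatic) = 0.05535/0.15929 ≈ 0.3475
P(Condition Zeta | symptomatic) = 0.08272/0.15929 ≈ 0.5193
P(Condition Alpha | symptomatic) = 0.01602/0.15929 ≈ 0.1006
P(Condition Beta | symptomatic) = 0.0052/0.15929 ≈ 0.0326
(Check: 0.3475+0.5193+0.1006+0.0326 = 1.0000.)

Condition Delta 0.3475, Condition Zeta 0.5193, Condition Alpha 0.1006, Condition Beta 0.0326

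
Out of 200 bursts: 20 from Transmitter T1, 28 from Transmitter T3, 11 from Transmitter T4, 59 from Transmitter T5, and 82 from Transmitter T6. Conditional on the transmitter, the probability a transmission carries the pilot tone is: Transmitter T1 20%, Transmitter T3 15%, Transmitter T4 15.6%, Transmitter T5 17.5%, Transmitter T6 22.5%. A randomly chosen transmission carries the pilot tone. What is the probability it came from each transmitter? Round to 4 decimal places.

Prior × likelihood for each hypothesis:
  Transmitter T1: 0.1 × 0.2 = 0.02
  Transmitter T3: 0.14 × 0.15 = 0.021
  Transmitter T4: 0.055 × 0.156 = 0.00858
  Transmitter T5: 0.295 × 0.175 = 0.051625
  Transmitter T6: 0.41 × 0.225 = 0.09225
Normalizing constant = 0.193455.
P(Transmitter T1 | pilot) = 0.02/0.193455 ≈ 0.1034
P(Transmitter T3 | pilot) = 0.021/0.193455 ≈ 0.1086
P(Transmitter T4 | pilot) = 0.00858/0.193455 ≈ 0.0444
P(Transmitter T5 | pilot) = 0.051625/0.193455 ≈ 0.2669
P(Transmitter T6 | pilot) = 0.09225/0.193455 ≈ 0.4769

Transmitter T1 0.1034, Transmitter T3 0.1086, Transmitter T4 0.0444, Transmitter T5 0.2669, Transmitter T6 0.4769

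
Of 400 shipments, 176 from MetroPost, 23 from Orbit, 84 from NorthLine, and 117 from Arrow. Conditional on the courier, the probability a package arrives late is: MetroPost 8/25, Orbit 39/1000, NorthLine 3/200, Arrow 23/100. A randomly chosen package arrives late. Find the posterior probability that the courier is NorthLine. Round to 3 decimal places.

Unnormalized posteriors (prior × likelihood):
  MetroPost: 0.44 × 0.32 = 0.1408
  Orbit: 0.0575 × 0.039 = 0.0022425
  NorthLine: 0.21 × 0.015 = 0.00315
  Arrow: 0.2925 × 0.23 = 0.067275
Normalizing constant = 0.2134675.
P(NorthLine | evidence) = 0.00315 / 0.2134675 ≈ 0.015.

0.015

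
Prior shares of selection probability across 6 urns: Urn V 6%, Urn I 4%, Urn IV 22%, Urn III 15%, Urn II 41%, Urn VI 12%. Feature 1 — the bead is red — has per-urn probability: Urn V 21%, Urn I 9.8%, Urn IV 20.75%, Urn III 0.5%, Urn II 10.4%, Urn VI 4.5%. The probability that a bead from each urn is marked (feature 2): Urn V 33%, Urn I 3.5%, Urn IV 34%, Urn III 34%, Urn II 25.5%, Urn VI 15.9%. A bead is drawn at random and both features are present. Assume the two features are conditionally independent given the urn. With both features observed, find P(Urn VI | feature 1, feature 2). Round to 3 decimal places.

Prior × likelihood for each hypothesis:
  Urn V: 0.06 × 0.21 × 0.33 = 0.004158
  Urn I: 0.04 × 0.098 × 0.035 = 0.0001372
  Urn IV: 0.22 × 0.2075 × 0.34 = 0.015521
  Urn III: 0.15 × 0.005 × 0.34 = 0.000255
  Urn II: 0.41 × 0.104 × 0.255 = 0.0108732
  Urn VI: 0.12 × 0.045 × 0.159 = 0.0008586
Sum = 0.031803.
P(Urn VI | evidence) = 0.0008586 / 0.031803 ≈ 0.027.

0.027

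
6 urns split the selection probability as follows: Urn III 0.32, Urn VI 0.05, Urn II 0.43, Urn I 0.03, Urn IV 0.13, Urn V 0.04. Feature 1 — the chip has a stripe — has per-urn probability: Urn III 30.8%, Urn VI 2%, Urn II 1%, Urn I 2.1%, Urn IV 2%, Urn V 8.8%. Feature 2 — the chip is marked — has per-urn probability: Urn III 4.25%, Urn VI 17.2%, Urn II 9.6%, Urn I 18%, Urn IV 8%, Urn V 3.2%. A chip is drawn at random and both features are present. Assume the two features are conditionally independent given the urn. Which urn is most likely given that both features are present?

Urn III

Unnormalized posteriors (prior × likelihood):
  Urn III: 0.32 × 0.308 × 0.0425 = 0.0041888
  Urn VI: 0.05 × 0.02 × 0.172 = 0.000172
  Urn II: 0.43 × 0.01 × 0.096 = 0.0004128
  Urn I: 0.03 × 0.021 × 0.18 = 0.0001134
  Urn IV: 0.13 × 0.02 × 0.08 = 0.000208
  Urn V: 0.04 × 0.088 × 0.032 = 0.00011264
Sum = 0.00520764.
Largest term belongs to Urn III, so Urn III is most probable.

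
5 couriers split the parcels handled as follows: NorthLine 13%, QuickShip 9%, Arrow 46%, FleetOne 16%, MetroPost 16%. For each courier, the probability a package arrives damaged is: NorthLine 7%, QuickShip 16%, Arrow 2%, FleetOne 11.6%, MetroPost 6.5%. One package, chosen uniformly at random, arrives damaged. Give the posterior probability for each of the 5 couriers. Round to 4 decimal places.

NorthLine 0.1476, QuickShip 0.2335, Arrow 0.1492, FleetOne 0.3010, MetroPost 0.1687

By Bayes' rule, posterior ∝ prior × likelihood:
  NorthLine: 0.13 × 0.07 = 0.0091
  QuickShip: 0.09 × 0.16 = 0.0144
  Arrow: 0.46 × 0.02 = 0.0092
  FleetOne: 0.16 × 0.116 = 0.01856
  MetroPost: 0.16 × 0.065 = 0.0104
Sum = 0.06166.
P(NorthLine | damaged) = 0.0091/0.06166 ≈ 0.1476
P(QuickShip | damaged) = 0.0144/0.06166 ≈ 0.2335
P(Arrow | damaged) = 0.0092/0.06166 ≈ 0.1492
P(FleetOne | damaged) = 0.01856/0.06166 ≈ 0.3010
P(MetroPost | damaged) = 0.0104/0.06166 ≈ 0.1687
(Check: 0.1476+0.2335+0.1492+0.3010+0.1687 = 1.0000.)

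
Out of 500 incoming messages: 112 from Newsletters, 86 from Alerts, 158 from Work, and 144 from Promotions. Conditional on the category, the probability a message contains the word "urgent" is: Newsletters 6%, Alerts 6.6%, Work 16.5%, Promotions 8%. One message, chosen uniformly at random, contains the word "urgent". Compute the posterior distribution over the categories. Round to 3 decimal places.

Unnormalized posteriors (prior × likelihood):
  Newsletters: 0.224 × 0.06 = 0.01344
  Alerts: 0.172 × 0.066 = 0.011352
  Work: 0.316 × 0.165 = 0.05214
  Promotions: 0.288 × 0.08 = 0.02304
Total = 0.099972.
P(Newsletters | urgent-flag) = 0.01344/0.099972 ≈ 0.134
P(Alerts | urgent-flag) = 0.011352/0.099972 ≈ 0.114
P(Work | urgent-flag) = 0.05214/0.099972 ≈ 0.522
P(Promotions | urgent-flag) = 0.02304/0.099972 ≈ 0.230

Newsletters 0.134, Alerts 0.114, Work 0.522, Promotions 0.230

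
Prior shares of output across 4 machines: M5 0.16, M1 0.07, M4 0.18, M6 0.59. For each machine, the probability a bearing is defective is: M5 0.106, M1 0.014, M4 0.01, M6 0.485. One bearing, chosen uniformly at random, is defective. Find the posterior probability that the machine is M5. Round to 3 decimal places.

0.055

Unnormalized posteriors (prior × likelihood):
  M5: 0.16 × 0.106 = 0.01696
  M1: 0.07 × 0.014 = 0.00098
  M4: 0.18 × 0.01 = 0.0018
  M6: 0.59 × 0.485 = 0.28615
Sum = 0.30589.
P(M5 | evidence) = 0.01696 / 0.30589 ≈ 0.055.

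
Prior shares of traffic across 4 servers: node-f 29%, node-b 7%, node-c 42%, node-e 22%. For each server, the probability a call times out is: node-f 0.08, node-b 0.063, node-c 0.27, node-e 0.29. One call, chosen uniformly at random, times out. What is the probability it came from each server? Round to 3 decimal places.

Compute prior × likelihood for every hypothesis:
  node-f: 0.29 × 0.08 = 0.0232
  node-b: 0.07 × 0.063 = 0.00441
  node-c: 0.42 × 0.27 = 0.1134
  node-e: 0.22 × 0.29 = 0.0638
Sum = 0.20481.
P(node-f | timeout) = 0.0232/0.20481 ≈ 0.113
P(node-b | timeout) = 0.00441/0.20481 ≈ 0.022
P(node-c | timeout) = 0.1134/0.20481 ≈ 0.554
P(node-e | timeout) = 0.0638/0.20481 ≈ 0.312
(Check: 0.113+0.022+0.554+0.312 = 1.001.)

node-f 0.113, node-b 0.022, node-c 0.554, node-e 0.312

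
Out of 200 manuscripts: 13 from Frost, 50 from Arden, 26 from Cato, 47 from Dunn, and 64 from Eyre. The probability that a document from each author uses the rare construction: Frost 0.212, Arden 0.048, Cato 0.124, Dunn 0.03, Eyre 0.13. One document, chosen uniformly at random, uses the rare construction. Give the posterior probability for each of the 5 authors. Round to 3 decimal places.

By Bayes' rule, posterior ∝ prior × likelihood:
  Frost: 0.065 × 0.212 = 0.01378
  Arden: 0.25 × 0.048 = 0.012
  Cato: 0.13 × 0.124 = 0.01612
  Dunn: 0.235 × 0.03 = 0.00705
  Eyre: 0.32 × 0.13 = 0.0416
Sum = 0.09055.
P(Frost | rare-form) = 0.01378/0.09055 ≈ 0.152
P(Arden | rare-form) = 0.012/0.09055 ≈ 0.133
P(Cato | rare-form) = 0.01612/0.09055 ≈ 0.178
P(Dunn | rare-form) = 0.00705/0.09055 ≈ 0.078
P(Eyre | rare-form) = 0.0416/0.09055 ≈ 0.459

Frost 0.152, Arden 0.133, Cato 0.178, Dunn 0.078, Eyre 0.459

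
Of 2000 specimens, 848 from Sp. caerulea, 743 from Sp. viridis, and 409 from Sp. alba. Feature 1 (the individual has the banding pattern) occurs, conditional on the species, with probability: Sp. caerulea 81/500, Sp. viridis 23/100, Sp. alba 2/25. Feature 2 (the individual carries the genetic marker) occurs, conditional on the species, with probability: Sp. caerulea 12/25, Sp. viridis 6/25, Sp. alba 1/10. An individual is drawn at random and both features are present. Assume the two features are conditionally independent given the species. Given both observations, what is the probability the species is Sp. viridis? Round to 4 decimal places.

Compute prior × likelihood for every hypothesis:
  Sp. caerulea: 0.424 × 0.162 × 0.48 = 0.03297024
  Sp. viridis: 0.3715 × 0.23 × 0.24 = 0.0205068
  Sp. alba: 0.2045 × 0.08 × 0.1 = 0.001636
Total = 0.05511304.
P(Sp. viridis | evidence) = 0.0205068 / 0.05511304 ≈ 0.3721.

0.3721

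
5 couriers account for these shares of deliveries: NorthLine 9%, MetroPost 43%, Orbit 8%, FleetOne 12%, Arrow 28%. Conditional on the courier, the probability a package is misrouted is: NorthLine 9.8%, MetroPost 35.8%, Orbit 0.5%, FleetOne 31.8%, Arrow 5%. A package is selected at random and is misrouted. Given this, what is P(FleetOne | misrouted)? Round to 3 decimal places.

By Bayes' rule, posterior ∝ prior × likelihood:
  NorthLine: 0.09 × 0.098 = 0.00882
  MetroPost: 0.43 × 0.358 = 0.15394
  Orbit: 0.08 × 0.005 = 0.0004
  FleetOne: 0.12 × 0.318 = 0.03816
  Arrow: 0.28 × 0.05 = 0.014
Sum = 0.21532.
P(FleetOne | evidence) = 0.03816 / 0.21532 ≈ 0.177.

0.177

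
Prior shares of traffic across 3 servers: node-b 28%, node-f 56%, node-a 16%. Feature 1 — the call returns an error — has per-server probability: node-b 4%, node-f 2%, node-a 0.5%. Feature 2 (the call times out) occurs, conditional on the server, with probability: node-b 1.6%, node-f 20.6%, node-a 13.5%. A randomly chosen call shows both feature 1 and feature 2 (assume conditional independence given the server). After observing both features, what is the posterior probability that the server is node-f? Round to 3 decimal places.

Prior × likelihood for each hypothesis:
  node-b: 0.28 × 0.04 × 0.016 = 0.0001792
  node-f: 0.56 × 0.02 × 0.206 = 0.0023072
  node-a: 0.16 × 0.005 × 0.135 = 0.000108
Total = 0.0025944.
P(node-f | evidence) = 0.0023072 / 0.0025944 ≈ 0.889.

0.889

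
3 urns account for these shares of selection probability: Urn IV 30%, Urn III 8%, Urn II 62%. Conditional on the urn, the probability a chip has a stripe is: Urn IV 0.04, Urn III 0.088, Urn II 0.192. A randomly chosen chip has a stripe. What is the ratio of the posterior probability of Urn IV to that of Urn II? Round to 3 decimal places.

0.101

Unnormalized posteriors (prior × likelihood):
  Urn IV: 0.3 × 0.04 = 0.012
  Urn III: 0.08 × 0.088 = 0.00704
  Urn II: 0.62 × 0.192 = 0.11904
Total = 0.13808.
The ratio is 0.012 / 0.11904 (the normalizer cancels) = 0.101.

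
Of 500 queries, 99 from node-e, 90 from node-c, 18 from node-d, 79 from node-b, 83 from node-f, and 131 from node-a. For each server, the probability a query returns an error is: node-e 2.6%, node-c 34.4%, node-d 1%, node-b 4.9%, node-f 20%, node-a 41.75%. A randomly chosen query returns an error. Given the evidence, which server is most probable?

Unnormalized posteriors (prior × likelihood):
  node-e: 0.198 × 0.026 = 0.005148
  node-c: 0.18 × 0.344 = 0.06192
  node-d: 0.036 × 0.01 = 0.00036
  node-b: 0.158 × 0.049 = 0.007742
  node-f: 0.166 × 0.2 = 0.0332
  node-a: 0.262 × 0.4175 = 0.109385
Sum = 0.217755.
Largest term belongs to node-a, so node-a is most probable.

node-a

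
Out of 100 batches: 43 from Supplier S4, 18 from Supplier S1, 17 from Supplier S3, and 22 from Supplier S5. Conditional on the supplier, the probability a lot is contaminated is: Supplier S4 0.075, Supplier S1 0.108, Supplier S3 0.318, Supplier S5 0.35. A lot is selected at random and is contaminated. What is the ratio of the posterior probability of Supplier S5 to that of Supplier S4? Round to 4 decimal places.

2.3876

Compute prior × likelihood for every hypothesis:
  Supplier S4: 0.43 × 0.075 = 0.03225
  Supplier S1: 0.18 × 0.108 = 0.01944
  Supplier S3: 0.17 × 0.318 = 0.05406
  Supplier S5: 0.22 × 0.35 = 0.077
Total = 0.18275.
The ratio is 0.077 / 0.03225 (the normalizer cancels) = 2.3876.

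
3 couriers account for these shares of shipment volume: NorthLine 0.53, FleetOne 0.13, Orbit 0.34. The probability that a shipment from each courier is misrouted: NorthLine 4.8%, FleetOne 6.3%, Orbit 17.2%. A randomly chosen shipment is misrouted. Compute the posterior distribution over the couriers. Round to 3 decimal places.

Compute prior × likelihood for every hypothesis:
  NorthLine: 0.53 × 0.048 = 0.02544
  FleetOne: 0.13 × 0.063 = 0.00819
  Orbit: 0.34 × 0.172 = 0.05848
Total = 0.09211.
P(NorthLine | misrouted) = 0.02544/0.09211 ≈ 0.276
P(FleetOne | misrouted) = 0.00819/0.09211 ≈ 0.089
P(Orbit | misrouted) = 0.05848/0.09211 ≈ 0.635

NorthLine 0.276, FleetOne 0.089, Orbit 0.635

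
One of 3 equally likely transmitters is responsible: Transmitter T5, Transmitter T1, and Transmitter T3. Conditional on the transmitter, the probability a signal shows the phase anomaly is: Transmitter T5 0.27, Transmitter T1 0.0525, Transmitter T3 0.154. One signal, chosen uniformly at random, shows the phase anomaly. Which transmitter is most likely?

Transmitter T5

With a uniform prior (1/3 each), posterior ∝ likelihood:
  Transmitter T5: 0.27
  Transmitter T1: 0.0525
  Transmitter T3: 0.154
Normalizing constant = 0.4765.
Largest term belongs to Transmitter T5, so Transmitter T5 is most probable.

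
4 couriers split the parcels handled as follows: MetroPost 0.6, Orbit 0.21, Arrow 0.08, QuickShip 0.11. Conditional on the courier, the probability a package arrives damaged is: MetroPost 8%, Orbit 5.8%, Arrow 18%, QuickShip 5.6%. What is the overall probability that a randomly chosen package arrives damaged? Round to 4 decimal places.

0.0807

Unnormalized posteriors (prior × likelihood):
  MetroPost: 0.6 × 0.08 = 0.048
  Orbit: 0.21 × 0.058 = 0.01218
  Arrow: 0.08 × 0.18 = 0.0144
  QuickShip: 0.11 × 0.056 = 0.00616
P(damaged) = 0.048 + 0.01218 + 0.0144 + 0.00616 = 0.08074 → 0.0807.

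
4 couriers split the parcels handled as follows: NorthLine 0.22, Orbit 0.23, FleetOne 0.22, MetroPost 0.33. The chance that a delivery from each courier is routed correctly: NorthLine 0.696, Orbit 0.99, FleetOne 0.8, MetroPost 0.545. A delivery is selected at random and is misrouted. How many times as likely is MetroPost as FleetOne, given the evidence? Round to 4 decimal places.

Taking complements, P(misrouted | each) = NorthLine 0.304, Orbit 0.01, FleetOne 0.2, MetroPost 0.455.
By Bayes' rule, posterior ∝ prior × likelihood:
  NorthLine: 0.22 × 0.304 = 0.06688
  Orbit: 0.23 × 0.01 = 0.0023
  FleetOne: 0.22 × 0.2 = 0.044
  MetroPost: 0.33 × 0.455 = 0.15015
Normalizing constant = 0.26333.
The ratio is 0.15015 / 0.044 (the normalizer cancels) = 3.4125.

3.4125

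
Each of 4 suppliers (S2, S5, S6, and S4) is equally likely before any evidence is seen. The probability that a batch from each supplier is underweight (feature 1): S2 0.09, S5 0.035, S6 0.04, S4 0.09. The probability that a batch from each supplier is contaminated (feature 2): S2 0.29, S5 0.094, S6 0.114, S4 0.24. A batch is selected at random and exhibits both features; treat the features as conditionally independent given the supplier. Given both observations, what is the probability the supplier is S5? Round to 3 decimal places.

With a uniform prior (1/4 each), posterior ∝ likelihood:
  S2: 0.09 × 0.29 = 0.0261
  S5: 0.035 × 0.094 = 0.00329
  S6: 0.04 × 0.114 = 0.00456
  S4: 0.09 × 0.24 = 0.0216
Normalizing constant = 0.05555.
P(S5 | evidence) = 0.00329 / 0.05555 ≈ 0.059.

0.059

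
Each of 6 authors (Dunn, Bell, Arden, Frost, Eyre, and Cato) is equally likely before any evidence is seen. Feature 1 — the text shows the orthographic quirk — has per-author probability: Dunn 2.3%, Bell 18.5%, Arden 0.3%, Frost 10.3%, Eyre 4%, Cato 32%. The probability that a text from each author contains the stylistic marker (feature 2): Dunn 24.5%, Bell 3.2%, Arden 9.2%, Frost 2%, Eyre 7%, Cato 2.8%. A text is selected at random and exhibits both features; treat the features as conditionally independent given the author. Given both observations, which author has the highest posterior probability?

Cato

Since the prior is uniform, the posterior is proportional to the likelihood:
  Dunn: 0.023 × 0.245 = 0.005635
  Bell: 0.185 × 0.032 = 0.00592
  Arden: 0.003 × 0.092 = 0.000276
  Frost: 0.103 × 0.02 = 0.00206
  Eyre: 0.04 × 0.07 = 0.0028
  Cato: 0.32 × 0.028 = 0.00896
Total = 0.025651.
Largest term belongs to Cato, so Cato is most probable.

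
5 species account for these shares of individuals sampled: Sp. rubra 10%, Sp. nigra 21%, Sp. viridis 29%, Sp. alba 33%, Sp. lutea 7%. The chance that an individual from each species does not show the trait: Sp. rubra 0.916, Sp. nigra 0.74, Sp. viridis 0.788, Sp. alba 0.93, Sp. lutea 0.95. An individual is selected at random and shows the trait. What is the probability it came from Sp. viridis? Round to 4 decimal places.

0.4069

Taking complements, P(trait | each) = Sp. rubra 0.084, Sp. nigra 0.26, Sp. viridis 0.212, Sp. alba 0.07, Sp. lutea 0.05.
By Bayes' rule, posterior ∝ prior × likelihood:
  Sp. rubra: 0.1 × 0.084 = 0.0084
  Sp. nigra: 0.21 × 0.26 = 0.0546
  Sp. viridis: 0.29 × 0.212 = 0.06148
  Sp. alba: 0.33 × 0.07 = 0.0231
  Sp. lutea: 0.07 × 0.05 = 0.0035
Normalizing constant = 0.15108.
P(Sp. viridis | evidence) = 0.06148 / 0.15108 ≈ 0.4069.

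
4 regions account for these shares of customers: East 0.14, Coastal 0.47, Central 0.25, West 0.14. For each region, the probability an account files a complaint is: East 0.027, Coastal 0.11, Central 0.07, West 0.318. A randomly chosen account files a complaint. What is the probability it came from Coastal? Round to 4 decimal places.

0.4400

Prior × likelihood for each hypothesis:
  East: 0.14 × 0.027 = 0.00378
  Coastal: 0.47 × 0.11 = 0.0517
  Central: 0.25 × 0.07 = 0.0175
  West: 0.14 × 0.318 = 0.04452
Normalizing constant = 0.1175.
P(Coastal | evidence) = 0.0517 / 0.1175 ≈ 0.4400.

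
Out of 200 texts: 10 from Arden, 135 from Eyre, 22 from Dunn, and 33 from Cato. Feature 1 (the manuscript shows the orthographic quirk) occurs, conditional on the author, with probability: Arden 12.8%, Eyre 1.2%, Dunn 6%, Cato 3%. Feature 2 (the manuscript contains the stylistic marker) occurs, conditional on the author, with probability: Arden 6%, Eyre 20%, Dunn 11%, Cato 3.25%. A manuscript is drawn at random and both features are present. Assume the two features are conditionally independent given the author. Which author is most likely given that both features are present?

Compute prior × likelihood for every hypothesis:
  Arden: 0.05 × 0.128 × 0.06 = 0.000384
  Eyre: 0.675 × 0.012 × 0.2 = 0.00162
  Dunn: 0.11 × 0.06 × 0.11 = 0.000726
  Cato: 0.165 × 0.03 × 0.0325 = 0.000160875
Sum = 0.002890875.
Largest term belongs to Eyre, so Eyre is most probable.

Eyre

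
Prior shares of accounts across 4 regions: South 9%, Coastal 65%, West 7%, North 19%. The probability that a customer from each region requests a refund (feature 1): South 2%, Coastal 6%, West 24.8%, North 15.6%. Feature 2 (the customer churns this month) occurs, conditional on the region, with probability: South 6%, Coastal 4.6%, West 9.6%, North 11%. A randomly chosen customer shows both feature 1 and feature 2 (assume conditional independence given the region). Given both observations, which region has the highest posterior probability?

North

Unnormalized posteriors (prior × likelihood):
  South: 0.09 × 0.02 × 0.06 = 0.000108
  Coastal: 0.65 × 0.06 × 0.046 = 0.001794
  West: 0.07 × 0.248 × 0.096 = 0.00166656
  North: 0.19 × 0.156 × 0.11 = 0.0032604
Normalizing constant = 0.00682896.
Largest term belongs to North, so North is most probable.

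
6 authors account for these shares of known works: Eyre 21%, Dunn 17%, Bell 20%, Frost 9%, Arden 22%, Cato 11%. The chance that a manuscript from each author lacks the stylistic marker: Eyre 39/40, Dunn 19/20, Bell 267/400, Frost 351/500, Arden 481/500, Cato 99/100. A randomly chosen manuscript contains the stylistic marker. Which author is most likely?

Taking complements, P(marker | each) = Eyre 0.025, Dunn 0.05, Bell 0.3325, Frost 0.298, Arden 0.038, Cato 0.01.
Unnormalized posteriors (prior × likelihood):
  Eyre: 0.21 × 0.025 = 0.00525
  Dunn: 0.17 × 0.05 = 0.0085
  Bell: 0.2 × 0.3325 = 0.0665
  Frost: 0.09 × 0.298 = 0.02682
  Arden: 0.22 × 0.038 = 0.00836
  Cato: 0.11 × 0.01 = 0.0011
Sum = 0.11653.
Largest term belongs to Bell, so Bell is most probable.

Bell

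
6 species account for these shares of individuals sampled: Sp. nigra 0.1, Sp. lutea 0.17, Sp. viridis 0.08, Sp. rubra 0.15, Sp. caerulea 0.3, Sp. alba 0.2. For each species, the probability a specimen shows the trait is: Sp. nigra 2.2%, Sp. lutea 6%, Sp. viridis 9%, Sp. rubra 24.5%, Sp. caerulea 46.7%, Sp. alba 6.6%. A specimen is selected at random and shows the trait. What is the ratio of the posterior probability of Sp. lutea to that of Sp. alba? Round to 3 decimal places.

0.773

Compute prior × likelihood for every hypothesis:
  Sp. nigra: 0.1 × 0.022 = 0.0022
  Sp. lutea: 0.17 × 0.06 = 0.0102
  Sp. viridis: 0.08 × 0.09 = 0.0072
  Sp. rubra: 0.15 × 0.245 = 0.03675
  Sp. caerulea: 0.3 × 0.467 = 0.1401
  Sp. alba: 0.2 × 0.066 = 0.0132
Total = 0.20965.
The ratio is 0.0102 / 0.0132 (the normalizer cancels) = 0.773.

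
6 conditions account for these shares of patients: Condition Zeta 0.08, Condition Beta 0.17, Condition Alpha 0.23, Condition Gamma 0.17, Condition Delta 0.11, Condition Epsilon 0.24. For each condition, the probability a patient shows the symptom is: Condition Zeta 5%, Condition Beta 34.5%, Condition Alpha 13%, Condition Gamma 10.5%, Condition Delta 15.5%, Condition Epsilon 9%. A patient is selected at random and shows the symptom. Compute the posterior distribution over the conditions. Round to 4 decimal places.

Condition Zeta 0.0268, Condition Beta 0.3935, Condition Alpha 0.2006, Condition Gamma 0.1198, Condition Delta 0.1144, Condition Epsilon 0.1449

Compute prior × likelihood for every hypothesis:
  Condition Zeta: 0.08 × 0.05 = 0.004
  Condition Beta: 0.17 × 0.345 = 0.05865
  Condition Alpha: 0.23 × 0.13 = 0.0299
  Condition Gamma: 0.17 × 0.105 = 0.01785
  Condition Delta: 0.11 × 0.155 = 0.01705
  Condition Epsilon: 0.24 × 0.09 = 0.0216
Sum = 0.14905.
P(Condition Zeta | symptomatic) = 0.004/0.14905 ≈ 0.0268
P(Condition Beta | symptomatic) = 0.05865/0.14905 ≈ 0.3935
P(Condition Alpha | symptomatic) = 0.0299/0.14905 ≈ 0.2006
P(Condition Gamma | symptomatic) = 0.01785/0.14905 ≈ 0.1198
P(Condition Delta | symptomatic) = 0.01705/0.14905 ≈ 0.1144
P(Condition Epsilon | symptomatic) = 0.0216/0.14905 ≈ 0.1449
(Check: 0.0268+0.3935+0.2006+0.1198+0.1144+0.1449 = 1.0000.)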